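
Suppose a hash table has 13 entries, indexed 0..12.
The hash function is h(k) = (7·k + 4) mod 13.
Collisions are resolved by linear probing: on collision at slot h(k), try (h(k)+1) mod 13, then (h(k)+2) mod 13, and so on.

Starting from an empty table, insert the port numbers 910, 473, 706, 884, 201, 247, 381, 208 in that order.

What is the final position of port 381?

9

910: h=4 -> slot 4
473: h=0 -> slot 0
706: h=6 -> slot 6
884: h=4, probe 4,5 -> slot 5
201: h=7 -> slot 7
247: h=4, probe 4,5,6,7,8 -> slot 8
381: h=6, probe 6,7,8,9 -> slot 9
208: h=4, probe 4,5,6,7,8,9,10 -> slot 10
Table: [473, ∅, ∅, ∅, 910, 884, 706, 201, 247, 381, 208, ∅, ∅]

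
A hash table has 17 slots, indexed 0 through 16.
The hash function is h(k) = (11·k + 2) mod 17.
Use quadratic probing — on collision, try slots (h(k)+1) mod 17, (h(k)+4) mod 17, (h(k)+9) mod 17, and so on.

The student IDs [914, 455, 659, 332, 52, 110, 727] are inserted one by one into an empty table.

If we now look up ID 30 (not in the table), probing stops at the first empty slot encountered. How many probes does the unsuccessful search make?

5

914: h=9 => slot 9
455: h=9, probe 9,10 => slot 10
659: h=9, probe 9,10,13 => slot 13
332: h=16 => slot 16
52: h=13, probe 13,14 => slot 14
110: h=5 => slot 5
727: h=9, probe 9,10,13,1 => slot 1
Table: [., 727, ., ., ., 110, ., ., ., 914, 455, ., ., 659, 52, ., 332]
Lookup 30: h=9, probe 9,10,13,1,8 → slot 8 empty, not found.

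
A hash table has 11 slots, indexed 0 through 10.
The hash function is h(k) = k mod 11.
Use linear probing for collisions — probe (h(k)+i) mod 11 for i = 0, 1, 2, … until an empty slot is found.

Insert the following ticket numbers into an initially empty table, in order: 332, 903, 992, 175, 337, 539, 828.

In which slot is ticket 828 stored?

332: h=2 => slot 2
903: h=1 => slot 1
992: h=2, probe 2,3 => slot 3
175: h=10 => slot 10
337: h=7 => slot 7
539: h=0 => slot 0
828: h=3, probe 3,4 => slot 4
Table: [539, 903, 332, 992, 828, -, -, 337, -, -, 175]

4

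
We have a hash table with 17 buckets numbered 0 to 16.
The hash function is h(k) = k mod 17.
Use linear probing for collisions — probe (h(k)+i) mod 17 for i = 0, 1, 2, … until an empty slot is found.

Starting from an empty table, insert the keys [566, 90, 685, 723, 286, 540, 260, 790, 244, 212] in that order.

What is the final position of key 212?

Insert 566: h=5, slot 5 empty => index 5.
Insert 90: h=5, slot 5 occupied => index 6.
Insert 685: h=5, slots 5,6 occupied => index 7.
Insert 723: h=9, slot 9 empty => index 9.
Insert 286: h=14, slot 14 empty => index 14.
Insert 540: h=13, slot 13 empty => index 13.
Insert 260: h=5, slots 5,6,7 occupied => index 8.
Insert 790: h=8, slots 8,9 occupied => index 10.
Insert 244: h=6, slots 6,7,8,9,10 occupied => index 11.
Insert 212: h=8, slots 8,9,10,11 occupied => index 12.
Table: [—, —, —, —, —, 566, 90, 685, 260, 723, 790, 244, 212, 540, 286, —, —]

12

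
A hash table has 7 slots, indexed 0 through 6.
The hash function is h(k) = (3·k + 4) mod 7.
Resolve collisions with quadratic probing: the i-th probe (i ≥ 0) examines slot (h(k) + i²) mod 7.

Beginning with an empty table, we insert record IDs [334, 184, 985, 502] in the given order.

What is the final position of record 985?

334 hashes to 5; slot 5 is free -> place at 5.
184 hashes to 3; slot 3 is free -> place at 3.
985 hashes to 5; 5 taken -> place at 6.
502 hashes to 5; 5,6 taken -> place at 2.
Table: [_, _, 502, 184, _, 334, 985]

6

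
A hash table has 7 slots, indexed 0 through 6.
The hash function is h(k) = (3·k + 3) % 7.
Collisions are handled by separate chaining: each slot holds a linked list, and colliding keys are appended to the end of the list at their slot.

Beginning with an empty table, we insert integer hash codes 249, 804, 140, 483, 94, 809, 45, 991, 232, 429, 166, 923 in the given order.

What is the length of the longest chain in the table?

3

249 -> bucket 1
804 -> bucket 0
140 -> bucket 3
483 -> bucket 3 (collision)
94 -> bucket 5
809 -> bucket 1 (collision)
45 -> bucket 5 (collision)
991 -> bucket 1 (collision)
232 -> bucket 6
429 -> bucket 2
166 -> bucket 4
923 -> bucket 0 (collision)
Final buckets:
0: 804 -> 923
1: 249 -> 809 -> 991
2: 429
3: 140 -> 483
4: 166
5: 94 -> 45
6: 232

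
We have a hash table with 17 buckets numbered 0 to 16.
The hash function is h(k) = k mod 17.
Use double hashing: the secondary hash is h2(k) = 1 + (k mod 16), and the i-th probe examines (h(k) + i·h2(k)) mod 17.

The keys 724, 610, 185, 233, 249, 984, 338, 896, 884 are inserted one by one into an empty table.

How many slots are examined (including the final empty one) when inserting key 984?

2

724 hashes to 10; slot 10 is free -> place at 10.
610 hashes to 15; slot 15 is free -> place at 15.
185 hashes to 15, h2=10; 15 taken -> place at 8.
233 hashes to 12; slot 12 is free -> place at 12.
249 hashes to 11; slot 11 is free -> place at 11.
984 hashes to 15, h2=9; 15 taken -> place at 7.
338 hashes to 15, h2=3; 15 taken -> place at 1.
896 hashes to 12, h2=1; 12 taken -> place at 13.
884 hashes to 0; slot 0 is free -> place at 0.
Table: [884, 338, _, _, _, _, _, 984, 185, _, 724, 249, 233, 896, _, 610, _]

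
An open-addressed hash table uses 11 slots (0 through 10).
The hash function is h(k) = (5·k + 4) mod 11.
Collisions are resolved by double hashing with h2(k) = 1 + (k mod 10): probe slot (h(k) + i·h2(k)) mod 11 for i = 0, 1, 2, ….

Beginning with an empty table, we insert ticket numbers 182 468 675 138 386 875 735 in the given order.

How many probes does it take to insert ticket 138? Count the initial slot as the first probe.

Insert 182: h=1, slot 1 empty → index 1.
Insert 468: h=1, h2=9, slot 1 occupied → index 10.
Insert 675: h=2, slot 2 empty → index 2.
Insert 138: h=1, h2=9, slots 1,10 occupied → index 8.
Insert 386: h=9, slot 9 empty → index 9.
Insert 875: h=1, h2=6, slot 1 occupied → index 7.
Insert 735: h=5, slot 5 empty → index 5.
Table: [_, 182, 675, _, _, 735, _, 875, 138, 386, 468]

3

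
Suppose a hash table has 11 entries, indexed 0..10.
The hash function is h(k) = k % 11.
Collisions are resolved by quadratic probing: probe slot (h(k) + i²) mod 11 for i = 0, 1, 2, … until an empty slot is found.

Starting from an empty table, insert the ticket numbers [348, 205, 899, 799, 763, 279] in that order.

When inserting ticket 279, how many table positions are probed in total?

2

Insert 348: h=7, slot 7 empty -> index 7.
Insert 205: h=7, slot 7 occupied -> index 8.
Insert 899: h=8, slot 8 occupied -> index 9.
Insert 799: h=7, slots 7,8 occupied -> index 0.
Insert 763: h=4, slot 4 empty -> index 4.
Insert 279: h=4, slot 4 occupied -> index 5.
Table: [799, —, —, —, 763, 279, —, 348, 205, 899, —]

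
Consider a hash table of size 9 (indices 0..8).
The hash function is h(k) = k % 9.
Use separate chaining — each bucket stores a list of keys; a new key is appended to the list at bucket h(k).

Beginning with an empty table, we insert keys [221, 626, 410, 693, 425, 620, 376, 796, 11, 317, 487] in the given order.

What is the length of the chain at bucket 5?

221 → bucket 5
626 → bucket 5 (collision)
410 → bucket 5 (collision)
693 → bucket 0
425 → bucket 2
620 → bucket 8
376 → bucket 7
796 → bucket 4
11 → bucket 2 (collision)
317 → bucket 2 (collision)
487 → bucket 1
Final buckets:
0: 693
1: 487
2: 425 -> 11 -> 317
3: —
4: 796
5: 221 -> 626 -> 410
6: —
7: 376
8: 620

3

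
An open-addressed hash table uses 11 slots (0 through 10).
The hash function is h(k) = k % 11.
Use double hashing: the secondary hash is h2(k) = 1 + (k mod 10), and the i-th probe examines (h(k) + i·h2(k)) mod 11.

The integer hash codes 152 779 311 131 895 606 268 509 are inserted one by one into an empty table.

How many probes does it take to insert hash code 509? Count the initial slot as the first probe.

4

Insert 152: h=9, slot 9 empty → index 9.
Insert 779: h=9, h2=10, slot 9 occupied → index 8.
Insert 311: h=3, slot 3 empty → index 3.
Insert 131: h=10, slot 10 empty → index 10.
Insert 895: h=4, slot 4 empty → index 4.
Insert 606: h=1, slot 1 empty → index 1.
Insert 268: h=4, h2=9, slot 4 occupied → index 2.
Insert 509: h=3, h2=10, slots 3,2,1 occupied → index 0.
Table: [509, 606, 268, 311, 895, ∅, ∅, ∅, 779, 152, 131]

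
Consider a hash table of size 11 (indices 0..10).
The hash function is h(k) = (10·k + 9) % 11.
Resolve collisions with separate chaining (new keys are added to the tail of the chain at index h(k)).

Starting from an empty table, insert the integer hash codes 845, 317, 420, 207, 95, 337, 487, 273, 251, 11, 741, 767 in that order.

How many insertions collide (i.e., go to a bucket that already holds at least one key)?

Insert 845: h=0, bucket 0 empty → new chain.
Insert 317: h=0, bucket 0 nonempty → append to chain.
Insert 420: h=7, bucket 7 empty → new chain.
Insert 207: h=0, bucket 0 nonempty → append to chain.
Insert 95: h=2, bucket 2 empty → new chain.
Insert 337: h=2, bucket 2 nonempty → append to chain.
Insert 487: h=6, bucket 6 empty → new chain.
Insert 273: h=0, bucket 0 nonempty → append to chain.
Insert 251: h=0, bucket 0 nonempty → append to chain.
Insert 11: h=9, bucket 9 empty → new chain.
Insert 741: h=5, bucket 5 empty → new chain.
Insert 767: h=1, bucket 1 empty → new chain.
Final buckets:
0: 845 -> 317 -> 207 -> 273 -> 251
1: 767
2: 95 -> 337
3: ∅
4: ∅
5: 741
6: 487
7: 420
8: ∅
9: 11
10: ∅

5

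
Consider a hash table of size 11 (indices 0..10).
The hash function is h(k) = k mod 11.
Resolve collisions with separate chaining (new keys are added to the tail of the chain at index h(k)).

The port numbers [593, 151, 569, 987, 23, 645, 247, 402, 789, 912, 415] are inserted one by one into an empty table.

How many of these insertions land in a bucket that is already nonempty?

5

Insert 593: h=10, bucket 10 empty -> new chain.
Insert 151: h=8, bucket 8 empty -> new chain.
Insert 569: h=8, bucket 8 nonempty -> append to chain.
Insert 987: h=8, bucket 8 nonempty -> append to chain.
Insert 23: h=1, bucket 1 empty -> new chain.
Insert 645: h=7, bucket 7 empty -> new chain.
Insert 247: h=5, bucket 5 empty -> new chain.
Insert 402: h=6, bucket 6 empty -> new chain.
Insert 789: h=8, bucket 8 nonempty -> append to chain.
Insert 912: h=10, bucket 10 nonempty -> append to chain.
Insert 415: h=8, bucket 8 nonempty -> append to chain.
Final buckets:
0: —
1: 23
2: —
3: —
4: —
5: 247
6: 402
7: 645
8: 151 -> 569 -> 987 -> 789 -> 415
9: —
10: 593 -> 912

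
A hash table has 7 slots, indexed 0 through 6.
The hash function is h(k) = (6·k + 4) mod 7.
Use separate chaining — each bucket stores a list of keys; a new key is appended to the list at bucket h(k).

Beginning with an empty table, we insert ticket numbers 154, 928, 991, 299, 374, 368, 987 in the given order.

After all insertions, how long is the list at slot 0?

154 → bucket 4
928 → bucket 0
991 → bucket 0 (collision)
299 → bucket 6
374 → bucket 1
368 → bucket 0 (collision)
987 → bucket 4 (collision)
Final buckets:
0: 928 -> 991 -> 368
1: 374
2: —
3: —
4: 154 -> 987
5: —
6: 299

3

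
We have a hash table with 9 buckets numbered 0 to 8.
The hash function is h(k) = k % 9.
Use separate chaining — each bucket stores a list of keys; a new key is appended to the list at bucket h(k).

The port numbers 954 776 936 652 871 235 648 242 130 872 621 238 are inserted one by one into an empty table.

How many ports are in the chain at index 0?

Insert 954: h=0, bucket 0 empty → new chain.
Insert 776: h=2, bucket 2 empty → new chain.
Insert 936: h=0, bucket 0 nonempty → append to chain.
Insert 652: h=4, bucket 4 empty → new chain.
Insert 871: h=7, bucket 7 empty → new chain.
Insert 235: h=1, bucket 1 empty → new chain.
Insert 648: h=0, bucket 0 nonempty → append to chain.
Insert 242: h=8, bucket 8 empty → new chain.
Insert 130: h=4, bucket 4 nonempty → append to chain.
Insert 872: h=8, bucket 8 nonempty → append to chain.
Insert 621: h=0, bucket 0 nonempty → append to chain.
Insert 238: h=4, bucket 4 nonempty → append to chain.
Final buckets:
0: 954 -> 936 -> 648 -> 621
1: 235
2: 776
3: .
4: 652 -> 130 -> 238
5: .
6: .
7: 871
8: 242 -> 872

4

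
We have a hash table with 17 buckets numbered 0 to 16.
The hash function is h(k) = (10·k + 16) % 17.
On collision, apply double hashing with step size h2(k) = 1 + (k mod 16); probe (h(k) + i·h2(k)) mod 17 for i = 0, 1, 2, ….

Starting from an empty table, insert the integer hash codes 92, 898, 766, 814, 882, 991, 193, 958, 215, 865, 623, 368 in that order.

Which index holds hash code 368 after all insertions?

Insert 92: h=1, slot 1 empty → index 1.
Insert 898: h=3, slot 3 empty → index 3.
Insert 766: h=9, slot 9 empty → index 9.
Insert 814: h=13, slot 13 empty → index 13.
Insert 882: h=13, h2=3, slot 13 occupied → index 16.
Insert 991: h=15, slot 15 empty → index 15.
Insert 193: h=8, slot 8 empty → index 8.
Insert 958: h=8, h2=15, slot 8 occupied → index 6.
Insert 215: h=7, slot 7 empty → index 7.
Insert 865: h=13, h2=2, slots 13,15 occupied → index 0.
Insert 623: h=7, h2=16, slots 7,6 occupied → index 5.
Insert 368: h=7, h2=1, slots 7,8,9 occupied → index 10.
Table: [865, 92, ., 898, ., 623, 958, 215, 193, 766, 368, ., ., 814, ., 991, 882]

10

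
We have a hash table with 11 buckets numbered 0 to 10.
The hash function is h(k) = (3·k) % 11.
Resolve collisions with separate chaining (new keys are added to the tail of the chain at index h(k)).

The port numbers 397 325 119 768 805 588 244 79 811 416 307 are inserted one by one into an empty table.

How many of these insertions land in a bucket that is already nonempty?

Insert 397: h=3, bucket 3 empty → new chain.
Insert 325: h=7, bucket 7 empty → new chain.
Insert 119: h=5, bucket 5 empty → new chain.
Insert 768: h=5, bucket 5 nonempty → append to chain.
Insert 805: h=6, bucket 6 empty → new chain.
Insert 588: h=4, bucket 4 empty → new chain.
Insert 244: h=6, bucket 6 nonempty → append to chain.
Insert 79: h=6, bucket 6 nonempty → append to chain.
Insert 811: h=2, bucket 2 empty → new chain.
Insert 416: h=5, bucket 5 nonempty → append to chain.
Insert 307: h=8, bucket 8 empty → new chain.
Final buckets:
0: _
1: _
2: 811
3: 397
4: 588
5: 119 -> 768 -> 416
6: 805 -> 244 -> 79
7: 325
8: 307
9: _
10: _

4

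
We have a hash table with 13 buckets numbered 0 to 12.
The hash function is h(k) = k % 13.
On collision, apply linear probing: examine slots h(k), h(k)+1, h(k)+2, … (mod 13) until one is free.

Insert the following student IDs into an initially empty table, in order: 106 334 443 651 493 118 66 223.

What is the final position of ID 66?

106: h=2 -> slot 2
334: h=9 -> slot 9
443: h=1 -> slot 1
651: h=1, probe 1,2,3 -> slot 3
493: h=12 -> slot 12
118: h=1, probe 1,2,3,4 -> slot 4
66: h=1, probe 1,2,3,4,5 -> slot 5
223: h=2, probe 2,3,4,5,6 -> slot 6
Table: [-, 443, 106, 651, 118, 66, 223, -, -, 334, -, -, 493]

5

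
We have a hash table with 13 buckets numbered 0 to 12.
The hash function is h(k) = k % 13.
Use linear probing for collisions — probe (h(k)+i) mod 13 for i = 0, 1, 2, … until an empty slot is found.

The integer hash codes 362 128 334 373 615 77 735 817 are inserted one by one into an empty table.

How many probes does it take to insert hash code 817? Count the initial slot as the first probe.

4

362 hashes to 11; slot 11 is free => place at 11.
128 hashes to 11; 11 taken => place at 12.
334 hashes to 9; slot 9 is free => place at 9.
373 hashes to 9; 9 taken => place at 10.
615 hashes to 4; slot 4 is free => place at 4.
77 hashes to 12; 12 taken => place at 0.
735 hashes to 7; slot 7 is free => place at 7.
817 hashes to 11; 11,12,0 taken => place at 1.
Table: [77, 817, ., ., 615, ., ., 735, ., 334, 373, 362, 128]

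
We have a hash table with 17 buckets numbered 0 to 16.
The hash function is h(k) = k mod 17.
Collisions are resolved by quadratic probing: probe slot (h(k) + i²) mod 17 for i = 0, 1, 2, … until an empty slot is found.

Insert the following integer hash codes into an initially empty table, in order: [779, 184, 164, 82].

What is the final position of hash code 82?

779: h=14 → slot 14
184: h=14, probe 14,15 → slot 15
164: h=11 → slot 11
82: h=14, probe 14,15,1 → slot 1
Table: [., 82, ., ., ., ., ., ., ., ., ., 164, ., ., 779, 184, .]

1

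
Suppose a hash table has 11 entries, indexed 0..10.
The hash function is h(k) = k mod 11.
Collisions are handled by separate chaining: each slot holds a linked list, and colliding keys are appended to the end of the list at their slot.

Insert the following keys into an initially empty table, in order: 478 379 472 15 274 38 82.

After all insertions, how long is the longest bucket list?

Insert 478: h=5, bucket 5 empty → new chain.
Insert 379: h=5, bucket 5 nonempty → append to chain.
Insert 472: h=10, bucket 10 empty → new chain.
Insert 15: h=4, bucket 4 empty → new chain.
Insert 274: h=10, bucket 10 nonempty → append to chain.
Insert 38: h=5, bucket 5 nonempty → append to chain.
Insert 82: h=5, bucket 5 nonempty → append to chain.
Final buckets:
0: ∅
1: ∅
2: ∅
3: ∅
4: 15
5: 478 -> 379 -> 38 -> 82
6: ∅
7: ∅
8: ∅
9: ∅
10: 472 -> 274

4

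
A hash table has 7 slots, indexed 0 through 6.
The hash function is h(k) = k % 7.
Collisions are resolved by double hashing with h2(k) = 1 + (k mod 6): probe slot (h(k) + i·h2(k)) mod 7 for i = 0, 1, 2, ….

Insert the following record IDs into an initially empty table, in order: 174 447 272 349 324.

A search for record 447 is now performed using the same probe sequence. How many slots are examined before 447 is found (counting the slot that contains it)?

Insert 174: h=6, slot 6 empty => index 6.
Insert 447: h=6, h2=4, slot 6 occupied => index 3.
Insert 272: h=6, h2=3, slot 6 occupied => index 2.
Insert 349: h=6, h2=2, slot 6 occupied => index 1.
Insert 324: h=2, h2=1, slots 2,3 occupied => index 4.
Table: [., 349, 272, 447, 324, ., 174]
Lookup 447: h=6, h2=4, probe 6,3 → found at 3.

2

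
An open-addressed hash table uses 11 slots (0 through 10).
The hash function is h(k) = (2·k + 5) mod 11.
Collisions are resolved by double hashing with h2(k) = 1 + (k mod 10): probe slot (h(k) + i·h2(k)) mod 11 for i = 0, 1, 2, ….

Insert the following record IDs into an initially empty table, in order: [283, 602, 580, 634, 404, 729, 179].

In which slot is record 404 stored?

Insert 283: h=10, slot 10 empty -> index 10.
Insert 602: h=10, h2=3, slot 10 occupied -> index 2.
Insert 580: h=10, h2=1, slot 10 occupied -> index 0.
Insert 634: h=8, slot 8 empty -> index 8.
Insert 404: h=10, h2=5, slot 10 occupied -> index 4.
Insert 729: h=0, h2=10, slots 0,10 occupied -> index 9.
Insert 179: h=0, h2=10, slots 0,10,9,8 occupied -> index 7.
Table: [580, _, 602, _, 404, _, _, 179, 634, 729, 283]

4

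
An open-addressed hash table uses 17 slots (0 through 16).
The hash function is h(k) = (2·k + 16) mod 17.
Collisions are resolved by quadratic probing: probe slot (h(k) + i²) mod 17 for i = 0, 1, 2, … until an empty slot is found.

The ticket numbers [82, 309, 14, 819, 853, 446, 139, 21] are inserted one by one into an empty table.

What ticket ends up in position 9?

Insert 82: h=10, slot 10 empty => index 10.
Insert 309: h=5, slot 5 empty => index 5.
Insert 14: h=10, slot 10 occupied => index 11.
Insert 819: h=5, slot 5 occupied => index 6.
Insert 853: h=5, slots 5,6 occupied => index 9.
Insert 446: h=7, slot 7 empty => index 7.
Insert 139: h=5, slots 5,6,9 occupied => index 14.
Insert 21: h=7, slot 7 occupied => index 8.
Table: [-, -, -, -, -, 309, 819, 446, 21, 853, 82, 14, -, -, 139, -, -]

853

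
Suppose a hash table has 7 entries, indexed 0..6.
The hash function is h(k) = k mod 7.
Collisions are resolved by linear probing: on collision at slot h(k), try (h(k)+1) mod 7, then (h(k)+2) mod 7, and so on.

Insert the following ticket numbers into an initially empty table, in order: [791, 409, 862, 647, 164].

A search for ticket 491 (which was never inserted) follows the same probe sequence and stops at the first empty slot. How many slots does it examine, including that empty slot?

2

Insert 791: h=0, slot 0 empty → index 0.
Insert 409: h=3, slot 3 empty → index 3.
Insert 862: h=1, slot 1 empty → index 1.
Insert 647: h=3, slot 3 occupied → index 4.
Insert 164: h=3, slots 3,4 occupied → index 5.
Table: [791, 862, ∅, 409, 647, 164, ∅]
Lookup 491: h=1, probe 1,2 → slot 2 empty, not found.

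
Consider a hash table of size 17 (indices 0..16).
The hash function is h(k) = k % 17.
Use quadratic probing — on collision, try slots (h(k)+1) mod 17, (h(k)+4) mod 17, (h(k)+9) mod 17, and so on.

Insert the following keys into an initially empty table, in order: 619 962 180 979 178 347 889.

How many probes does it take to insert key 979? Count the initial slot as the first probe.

Insert 619: h=7, slot 7 empty -> index 7.
Insert 962: h=10, slot 10 empty -> index 10.
Insert 180: h=10, slot 10 occupied -> index 11.
Insert 979: h=10, slots 10,11 occupied -> index 14.
Insert 178: h=8, slot 8 empty -> index 8.
Insert 347: h=7, slots 7,8,11 occupied -> index 16.
Insert 889: h=5, slot 5 empty -> index 5.
Table: [_, _, _, _, _, 889, _, 619, 178, _, 962, 180, _, _, 979, _, 347]

3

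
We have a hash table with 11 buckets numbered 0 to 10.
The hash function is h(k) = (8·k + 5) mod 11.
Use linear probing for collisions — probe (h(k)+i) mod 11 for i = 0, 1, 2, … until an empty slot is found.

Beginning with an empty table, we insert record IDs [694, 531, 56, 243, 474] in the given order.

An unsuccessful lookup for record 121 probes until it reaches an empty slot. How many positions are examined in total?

694: h=2 -> slot 2
531: h=7 -> slot 7
56: h=2, probe 2,3 -> slot 3
243: h=2, probe 2,3,4 -> slot 4
474: h=2, probe 2,3,4,5 -> slot 5
Table: [—, —, 694, 56, 243, 474, —, 531, —, —, —]
Lookup 121: h=5, probe 5,6 → slot 6 empty, not found.

2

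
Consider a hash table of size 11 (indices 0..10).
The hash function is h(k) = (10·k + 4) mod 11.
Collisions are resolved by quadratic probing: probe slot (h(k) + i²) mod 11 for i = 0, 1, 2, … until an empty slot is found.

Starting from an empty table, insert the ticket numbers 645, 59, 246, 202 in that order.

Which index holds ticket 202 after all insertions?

4

Insert 645: h=8, slot 8 empty => index 8.
Insert 59: h=0, slot 0 empty => index 0.
Insert 246: h=0, slot 0 occupied => index 1.
Insert 202: h=0, slots 0,1 occupied => index 4.
Table: [59, 246, -, -, 202, -, -, -, 645, -, -]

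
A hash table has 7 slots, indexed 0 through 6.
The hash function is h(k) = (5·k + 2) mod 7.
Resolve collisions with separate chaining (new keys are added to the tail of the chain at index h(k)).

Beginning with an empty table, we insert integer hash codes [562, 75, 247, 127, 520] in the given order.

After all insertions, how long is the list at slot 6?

1

Insert 562: h=5, bucket 5 empty → new chain.
Insert 75: h=6, bucket 6 empty → new chain.
Insert 247: h=5, bucket 5 nonempty → append to chain.
Insert 127: h=0, bucket 0 empty → new chain.
Insert 520: h=5, bucket 5 nonempty → append to chain.
Final buckets:
0: 127
1: ∅
2: ∅
3: ∅
4: ∅
5: 562 -> 247 -> 520
6: 75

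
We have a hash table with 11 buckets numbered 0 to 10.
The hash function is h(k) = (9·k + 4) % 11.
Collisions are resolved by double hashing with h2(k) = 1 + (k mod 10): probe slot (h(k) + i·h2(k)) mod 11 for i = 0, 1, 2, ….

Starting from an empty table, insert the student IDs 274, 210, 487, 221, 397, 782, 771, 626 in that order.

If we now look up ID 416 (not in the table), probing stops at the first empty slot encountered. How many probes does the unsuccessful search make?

274: h=6 => slot 6
210: h=2 => slot 2
487: h=9 => slot 9
221: h=2, h2=2, probe 2,4 => slot 4
397: h=2, h2=8, probe 2,10 => slot 10
782: h=2, h2=3, probe 2,5 => slot 5
771: h=2, h2=2, probe 2,4,6,8 => slot 8
626: h=6, h2=7, probe 6,2,9,5,1 => slot 1
Table: [., 626, 210, ., 221, 782, 274, ., 771, 487, 397]
Lookup 416: h=8, h2=7, probe 8,4,0 → slot 0 empty, not found.

3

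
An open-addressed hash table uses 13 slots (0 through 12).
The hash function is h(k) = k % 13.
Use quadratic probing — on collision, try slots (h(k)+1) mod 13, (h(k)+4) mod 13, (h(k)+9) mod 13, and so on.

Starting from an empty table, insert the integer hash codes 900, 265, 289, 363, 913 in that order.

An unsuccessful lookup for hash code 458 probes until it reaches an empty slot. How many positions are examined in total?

900 hashes to 3; slot 3 is free -> place at 3.
265 hashes to 5; slot 5 is free -> place at 5.
289 hashes to 3; 3 taken -> place at 4.
363 hashes to 12; slot 12 is free -> place at 12.
913 hashes to 3; 3,4 taken -> place at 7.
Table: [—, —, —, 900, 289, 265, —, 913, —, —, —, —, 363]
Lookup 458: h=3, probe 3,4,7,12,6 → slot 6 empty, not found.

5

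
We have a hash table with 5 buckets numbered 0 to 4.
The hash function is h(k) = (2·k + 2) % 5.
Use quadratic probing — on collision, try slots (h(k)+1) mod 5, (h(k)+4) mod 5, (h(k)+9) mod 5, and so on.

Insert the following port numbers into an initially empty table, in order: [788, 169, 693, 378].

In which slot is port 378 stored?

2

788 hashes to 3; slot 3 is free → place at 3.
169 hashes to 0; slot 0 is free → place at 0.
693 hashes to 3; 3 taken → place at 4.
378 hashes to 3; 3,4 taken → place at 2.
Table: [169, —, 378, 788, 693]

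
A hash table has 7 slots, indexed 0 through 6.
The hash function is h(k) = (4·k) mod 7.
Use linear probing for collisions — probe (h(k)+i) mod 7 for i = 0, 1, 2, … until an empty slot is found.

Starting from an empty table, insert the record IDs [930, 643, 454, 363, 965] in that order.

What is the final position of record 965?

Insert 930: h=3, slot 3 empty => index 3.
Insert 643: h=3, slot 3 occupied => index 4.
Insert 454: h=3, slots 3,4 occupied => index 5.
Insert 363: h=3, slots 3,4,5 occupied => index 6.
Insert 965: h=3, slots 3,4,5,6 occupied => index 0.
Table: [965, _, _, 930, 643, 454, 363]

0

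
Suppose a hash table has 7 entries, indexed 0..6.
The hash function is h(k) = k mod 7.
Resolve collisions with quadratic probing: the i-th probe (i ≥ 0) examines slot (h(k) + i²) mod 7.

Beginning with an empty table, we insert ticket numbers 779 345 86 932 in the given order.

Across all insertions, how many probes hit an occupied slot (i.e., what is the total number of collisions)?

3

779: h=2 -> slot 2
345: h=2, probe 2,3 -> slot 3
86: h=2, probe 2,3,6 -> slot 6
932: h=1 -> slot 1
Table: [., 932, 779, 345, ., ., 86]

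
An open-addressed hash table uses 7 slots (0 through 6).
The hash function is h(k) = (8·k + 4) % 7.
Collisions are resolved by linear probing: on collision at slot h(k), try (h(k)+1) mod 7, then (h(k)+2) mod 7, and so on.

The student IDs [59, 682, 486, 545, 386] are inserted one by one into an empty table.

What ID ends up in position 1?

682

59: h=0 → slot 0
682: h=0, probe 0,1 → slot 1
486: h=0, probe 0,1,2 → slot 2
545: h=3 → slot 3
386: h=5 → slot 5
Table: [59, 682, 486, 545, ∅, 386, ∅]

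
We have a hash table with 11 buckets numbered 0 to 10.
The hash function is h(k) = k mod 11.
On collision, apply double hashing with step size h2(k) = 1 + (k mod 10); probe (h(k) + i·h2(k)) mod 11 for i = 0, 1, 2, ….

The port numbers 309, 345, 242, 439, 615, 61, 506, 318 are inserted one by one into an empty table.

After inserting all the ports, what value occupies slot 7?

Insert 309: h=1, slot 1 empty → index 1.
Insert 345: h=4, slot 4 empty → index 4.
Insert 242: h=0, slot 0 empty → index 0.
Insert 439: h=10, slot 10 empty → index 10.
Insert 615: h=10, h2=6, slot 10 occupied → index 5.
Insert 61: h=6, slot 6 empty → index 6.
Insert 506: h=0, h2=7, slot 0 occupied → index 7.
Insert 318: h=10, h2=9, slot 10 occupied → index 8.
Table: [242, 309, ., ., 345, 615, 61, 506, 318, ., 439]

506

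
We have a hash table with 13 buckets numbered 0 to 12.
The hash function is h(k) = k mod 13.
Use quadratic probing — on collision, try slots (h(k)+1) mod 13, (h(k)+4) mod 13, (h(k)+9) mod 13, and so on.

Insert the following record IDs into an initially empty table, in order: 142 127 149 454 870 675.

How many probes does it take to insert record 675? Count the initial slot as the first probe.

142: h=12 => slot 12
127: h=10 => slot 10
149: h=6 => slot 6
454: h=12, probe 12,0 => slot 0
870: h=12, probe 12,0,3 => slot 3
675: h=12, probe 12,0,3,8 => slot 8
Table: [454, —, —, 870, —, —, 149, —, 675, —, 127, —, 142]

4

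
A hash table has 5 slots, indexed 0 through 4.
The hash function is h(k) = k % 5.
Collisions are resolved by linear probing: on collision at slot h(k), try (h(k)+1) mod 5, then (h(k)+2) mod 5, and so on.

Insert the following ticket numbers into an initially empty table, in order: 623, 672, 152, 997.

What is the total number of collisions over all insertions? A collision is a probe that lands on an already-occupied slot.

5

623: h=3 => slot 3
672: h=2 => slot 2
152: h=2, probe 2,3,4 => slot 4
997: h=2, probe 2,3,4,0 => slot 0
Table: [997, _, 672, 623, 152]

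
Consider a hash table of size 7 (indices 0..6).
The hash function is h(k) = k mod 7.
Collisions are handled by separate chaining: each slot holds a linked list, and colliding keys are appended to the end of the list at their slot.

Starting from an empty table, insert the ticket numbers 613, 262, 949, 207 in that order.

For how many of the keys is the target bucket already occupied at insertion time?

Insert 613: h=4, bucket 4 empty -> new chain.
Insert 262: h=3, bucket 3 empty -> new chain.
Insert 949: h=4, bucket 4 nonempty -> append to chain.
Insert 207: h=4, bucket 4 nonempty -> append to chain.
Final buckets:
0: _
1: _
2: _
3: 262
4: 613 -> 949 -> 207
5: _
6: _

2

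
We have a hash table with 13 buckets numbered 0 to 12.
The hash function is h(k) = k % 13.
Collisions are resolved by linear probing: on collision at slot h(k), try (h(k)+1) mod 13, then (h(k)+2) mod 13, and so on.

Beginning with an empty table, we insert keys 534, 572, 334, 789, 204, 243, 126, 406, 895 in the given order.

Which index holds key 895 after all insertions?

4

Insert 534: h=1, slot 1 empty => index 1.
Insert 572: h=0, slot 0 empty => index 0.
Insert 334: h=9, slot 9 empty => index 9.
Insert 789: h=9, slot 9 occupied => index 10.
Insert 204: h=9, slots 9,10 occupied => index 11.
Insert 243: h=9, slots 9,10,11 occupied => index 12.
Insert 126: h=9, slots 9,10,11,12,0,1 occupied => index 2.
Insert 406: h=3, slot 3 empty => index 3.
Insert 895: h=11, slots 11,12,0,1,2,3 occupied => index 4.
Table: [572, 534, 126, 406, 895, ∅, ∅, ∅, ∅, 334, 789, 204, 243]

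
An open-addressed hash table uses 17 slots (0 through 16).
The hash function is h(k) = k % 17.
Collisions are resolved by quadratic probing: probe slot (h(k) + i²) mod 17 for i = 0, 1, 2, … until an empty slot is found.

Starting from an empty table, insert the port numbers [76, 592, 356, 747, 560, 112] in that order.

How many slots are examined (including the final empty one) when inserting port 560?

3

76: h=8 → slot 8
592: h=14 → slot 14
356: h=16 → slot 16
747: h=16, probe 16,0 → slot 0
560: h=16, probe 16,0,3 → slot 3
112: h=10 → slot 10
Table: [747, -, -, 560, -, -, -, -, 76, -, 112, -, -, -, 592, -, 356]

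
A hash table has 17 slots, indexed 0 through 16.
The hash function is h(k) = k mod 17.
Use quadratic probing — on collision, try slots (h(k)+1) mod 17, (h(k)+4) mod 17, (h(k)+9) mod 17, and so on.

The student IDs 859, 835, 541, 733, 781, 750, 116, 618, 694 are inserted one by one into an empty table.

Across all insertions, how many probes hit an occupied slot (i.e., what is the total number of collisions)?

7

859: h=9 => slot 9
835: h=2 => slot 2
541: h=14 => slot 14
733: h=2, probe 2,3 => slot 3
781: h=16 => slot 16
750: h=2, probe 2,3,6 => slot 6
116: h=14, probe 14,15 => slot 15
618: h=6, probe 6,7 => slot 7
694: h=14, probe 14,15,1 => slot 1
Table: [—, 694, 835, 733, —, —, 750, 618, —, 859, —, —, —, —, 541, 116, 781]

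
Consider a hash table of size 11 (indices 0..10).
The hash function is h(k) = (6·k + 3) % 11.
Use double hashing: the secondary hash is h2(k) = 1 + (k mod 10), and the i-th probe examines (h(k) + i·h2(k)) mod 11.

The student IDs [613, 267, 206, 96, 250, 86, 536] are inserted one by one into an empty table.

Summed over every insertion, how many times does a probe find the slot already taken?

10

Insert 613: h=7, slot 7 empty => index 7.
Insert 267: h=10, slot 10 empty => index 10.
Insert 206: h=7, h2=7, slot 7 occupied => index 3.
Insert 96: h=7, h2=7, slots 7,3,10 occupied => index 6.
Insert 250: h=7, h2=1, slot 7 occupied => index 8.
Insert 86: h=2, slot 2 empty => index 2.
Insert 536: h=7, h2=7, slots 7,3,10,6,2 occupied => index 9.
Table: [-, -, 86, 206, -, -, 96, 613, 250, 536, 267]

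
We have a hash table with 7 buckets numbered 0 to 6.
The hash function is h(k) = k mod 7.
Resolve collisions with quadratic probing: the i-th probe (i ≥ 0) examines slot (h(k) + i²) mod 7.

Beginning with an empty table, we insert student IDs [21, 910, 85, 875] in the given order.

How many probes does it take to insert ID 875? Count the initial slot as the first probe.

21: h=0 -> slot 0
910: h=0, probe 0,1 -> slot 1
85: h=1, probe 1,2 -> slot 2
875: h=0, probe 0,1,4 -> slot 4
Table: [21, 910, 85, ∅, 875, ∅, ∅]

3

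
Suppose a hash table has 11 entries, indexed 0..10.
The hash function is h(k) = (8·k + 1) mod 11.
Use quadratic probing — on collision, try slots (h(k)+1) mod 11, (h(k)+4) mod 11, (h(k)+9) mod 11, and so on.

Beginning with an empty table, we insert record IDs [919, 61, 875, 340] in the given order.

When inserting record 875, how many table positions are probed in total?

919: h=5 → slot 5
61: h=5, probe 5,6 → slot 6
875: h=5, probe 5,6,9 → slot 9
340: h=4 → slot 4
Table: [∅, ∅, ∅, ∅, 340, 919, 61, ∅, ∅, 875, ∅]

3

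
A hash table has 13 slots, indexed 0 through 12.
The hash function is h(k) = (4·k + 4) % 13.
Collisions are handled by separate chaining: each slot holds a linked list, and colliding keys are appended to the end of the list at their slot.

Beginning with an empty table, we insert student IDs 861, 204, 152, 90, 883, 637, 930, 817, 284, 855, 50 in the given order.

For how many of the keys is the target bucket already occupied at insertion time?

Insert 861: h=3, bucket 3 empty → new chain.
Insert 204: h=1, bucket 1 empty → new chain.
Insert 152: h=1, bucket 1 nonempty → append to chain.
Insert 90: h=0, bucket 0 empty → new chain.
Insert 883: h=0, bucket 0 nonempty → append to chain.
Insert 637: h=4, bucket 4 empty → new chain.
Insert 930: h=6, bucket 6 empty → new chain.
Insert 817: h=9, bucket 9 empty → new chain.
Insert 284: h=9, bucket 9 nonempty → append to chain.
Insert 855: h=5, bucket 5 empty → new chain.
Insert 50: h=9, bucket 9 nonempty → append to chain.
Final buckets:
0: 90 -> 883
1: 204 -> 152
2: —
3: 861
4: 637
5: 855
6: 930
7: —
8: —
9: 817 -> 284 -> 50
10: —
11: —
12: —

4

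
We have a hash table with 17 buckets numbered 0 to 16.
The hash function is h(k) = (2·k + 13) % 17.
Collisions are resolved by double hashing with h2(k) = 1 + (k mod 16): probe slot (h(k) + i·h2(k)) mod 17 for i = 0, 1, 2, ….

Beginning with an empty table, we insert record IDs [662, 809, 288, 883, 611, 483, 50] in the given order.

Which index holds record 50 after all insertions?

14

Insert 662: h=11, slot 11 empty => index 11.
Insert 809: h=16, slot 16 empty => index 16.
Insert 288: h=11, h2=1, slot 11 occupied => index 12.
Insert 883: h=11, h2=4, slot 11 occupied => index 15.
Insert 611: h=11, h2=4, slots 11,15 occupied => index 2.
Insert 483: h=10, slot 10 empty => index 10.
Insert 50: h=11, h2=3, slot 11 occupied => index 14.
Table: [., ., 611, ., ., ., ., ., ., ., 483, 662, 288, ., 50, 883, 809]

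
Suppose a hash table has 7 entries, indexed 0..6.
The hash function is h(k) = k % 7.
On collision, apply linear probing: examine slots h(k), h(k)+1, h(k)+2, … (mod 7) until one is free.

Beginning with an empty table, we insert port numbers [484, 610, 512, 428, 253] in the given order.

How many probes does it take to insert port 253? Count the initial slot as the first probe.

5

484: h=1 => slot 1
610: h=1, probe 1,2 => slot 2
512: h=1, probe 1,2,3 => slot 3
428: h=1, probe 1,2,3,4 => slot 4
253: h=1, probe 1,2,3,4,5 => slot 5
Table: [∅, 484, 610, 512, 428, 253, ∅]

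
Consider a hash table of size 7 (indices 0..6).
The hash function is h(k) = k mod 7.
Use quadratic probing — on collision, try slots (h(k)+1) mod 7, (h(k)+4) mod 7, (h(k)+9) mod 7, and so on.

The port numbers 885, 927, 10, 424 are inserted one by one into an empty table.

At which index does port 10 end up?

885 hashes to 3; slot 3 is free => place at 3.
927 hashes to 3; 3 taken => place at 4.
10 hashes to 3; 3,4 taken => place at 0.
424 hashes to 4; 4 taken => place at 5.
Table: [10, -, -, 885, 927, 424, -]

0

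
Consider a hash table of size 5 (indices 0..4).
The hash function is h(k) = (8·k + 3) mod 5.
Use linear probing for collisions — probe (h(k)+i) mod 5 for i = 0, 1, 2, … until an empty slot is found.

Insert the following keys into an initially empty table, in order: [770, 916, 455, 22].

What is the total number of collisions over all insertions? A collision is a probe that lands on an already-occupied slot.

2

Insert 770: h=3, slot 3 empty → index 3.
Insert 916: h=1, slot 1 empty → index 1.
Insert 455: h=3, slot 3 occupied → index 4.
Insert 22: h=4, slot 4 occupied → index 0.
Table: [22, 916, -, 770, 455]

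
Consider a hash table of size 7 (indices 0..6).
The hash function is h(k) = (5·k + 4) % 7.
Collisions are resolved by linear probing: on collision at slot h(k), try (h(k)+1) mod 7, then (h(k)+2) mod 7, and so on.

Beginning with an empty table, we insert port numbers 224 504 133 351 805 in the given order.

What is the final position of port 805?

224 hashes to 4; slot 4 is free → place at 4.
504 hashes to 4; 4 taken → place at 5.
133 hashes to 4; 4,5 taken → place at 6.
351 hashes to 2; slot 2 is free → place at 2.
805 hashes to 4; 4,5,6 taken → place at 0.
Table: [805, _, 351, _, 224, 504, 133]

0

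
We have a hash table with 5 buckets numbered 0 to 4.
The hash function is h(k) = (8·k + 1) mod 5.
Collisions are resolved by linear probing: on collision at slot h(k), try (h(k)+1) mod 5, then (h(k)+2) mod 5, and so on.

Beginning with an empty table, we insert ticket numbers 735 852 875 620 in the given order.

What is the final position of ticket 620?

735 hashes to 1; slot 1 is free => place at 1.
852 hashes to 2; slot 2 is free => place at 2.
875 hashes to 1; 1,2 taken => place at 3.
620 hashes to 1; 1,2,3 taken => place at 4.
Table: [_, 735, 852, 875, 620]

4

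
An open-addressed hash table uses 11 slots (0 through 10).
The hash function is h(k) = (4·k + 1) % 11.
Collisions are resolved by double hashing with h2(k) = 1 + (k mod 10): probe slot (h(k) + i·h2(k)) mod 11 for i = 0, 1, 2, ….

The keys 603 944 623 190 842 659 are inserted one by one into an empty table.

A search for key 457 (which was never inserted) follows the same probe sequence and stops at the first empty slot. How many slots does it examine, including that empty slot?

Insert 603: h=4, slot 4 empty -> index 4.
Insert 944: h=4, h2=5, slot 4 occupied -> index 9.
Insert 623: h=7, slot 7 empty -> index 7.
Insert 190: h=2, slot 2 empty -> index 2.
Insert 842: h=3, slot 3 empty -> index 3.
Insert 659: h=8, slot 8 empty -> index 8.
Table: [—, —, 190, 842, 603, —, —, 623, 659, 944, —]
Lookup 457: h=3, h2=8, probe 3,0 → slot 0 empty, not found.

2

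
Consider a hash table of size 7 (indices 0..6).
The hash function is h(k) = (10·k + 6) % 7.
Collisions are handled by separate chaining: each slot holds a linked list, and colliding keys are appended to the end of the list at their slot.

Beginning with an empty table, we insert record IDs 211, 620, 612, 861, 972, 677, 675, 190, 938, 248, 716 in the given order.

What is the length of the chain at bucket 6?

211 → bucket 2
620 → bucket 4
612 → bucket 1
861 → bucket 6
972 → bucket 3
677 → bucket 0
675 → bucket 1 (collision)
190 → bucket 2 (collision)
938 → bucket 6 (collision)
248 → bucket 1 (collision)
716 → bucket 5
Final buckets:
0: 677
1: 612 -> 675 -> 248
2: 211 -> 190
3: 972
4: 620
5: 716
6: 861 -> 938

2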